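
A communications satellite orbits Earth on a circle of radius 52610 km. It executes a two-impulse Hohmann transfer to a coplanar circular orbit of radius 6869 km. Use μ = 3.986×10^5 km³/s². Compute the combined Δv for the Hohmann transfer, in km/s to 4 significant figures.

Semi-major axis of the transfer orbit: a_t = (52610 + 6869)/2 = 29739.5 km.
Circular speed at r₁: v₁ = √(μ/r₁) = √(3.986×10^5/52610) = 2.753 km/s.
On the transfer ellipse at r₁, vis-viva equation gives v_a = √[μ(2/r₁ − 1/a_t)] = 1.323 km/s.
First burn Δv₁ = |v_a − v₁| = 1.430 km/s.
At r₂, v₂ = √(μ/r₂) = 7.6177 km/s.
Transfer-orbit speed at r₂: v_p = √[μ(2/r₂ − 1/a_t)] = 10.132 km/s.
Second burn Δv₂ = |v₂ − v_p| = 2.514 km/s.
Total Δv = Δv₁ + Δv₂ = 3.944 km/s.

Δv = 3.944 km/s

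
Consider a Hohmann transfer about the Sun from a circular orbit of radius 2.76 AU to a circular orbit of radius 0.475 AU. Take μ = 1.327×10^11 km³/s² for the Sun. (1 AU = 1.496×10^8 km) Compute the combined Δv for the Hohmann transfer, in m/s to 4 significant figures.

In km: r₁ = 2.76 × 1.496×10^8 = 4.12896×10^8 km; r₂ = 0.475 × 1.496×10^8 = 7.106×10^7 km.
Transfer-ellipse semi-major axis a_t = (r₁ + r₂)/2 = (4.12896×10^8 + 7.106×10^7)/2 = 2.41978×10^8 km.
Circular speed at r₁: v₁ = √(μ/r₁) = √(1.327×10^11/4.12896×10^8) = 17.927 km/s.
On the transfer ellipse at r₁, v² = μ(2/r − 1/a) gives v_a = √[μ(2/r₁ − 1/a_t)] = 9.7149 km/s.
First burn Δv₁ = |v_a − v₁| = 8.212 km/s.
At r₂, v₂ = √(μ/r₂) = 43.21 km/s.
Transfer-orbit speed at r₂: v_p = √[μ(2/r₂ − 1/a_t)] = 56.45 km/s.
Second burn Δv₂ = |v₂ − v_p| = 13.24 km/s.
Total Δv = Δv₁ + Δv₂ = 21.45 km/s.

Δv = 21450 m/s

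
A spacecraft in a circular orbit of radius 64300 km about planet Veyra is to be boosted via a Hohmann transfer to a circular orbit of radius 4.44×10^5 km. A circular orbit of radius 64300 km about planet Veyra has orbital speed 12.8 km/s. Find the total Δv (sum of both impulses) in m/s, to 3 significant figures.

Δv = 6540 m/s

From the circular-orbit relation v² = μ/r at r = 64300 km: μ = v²r = (12.8)² × 64300 = 1.05349×10^7 km³/s².
Semi-major axis of the transfer orbit: a_t = (64300 + 4.440×10^5)/2 = 2.5415×10^5 km.
Circular speed at r₁: v₁ = √(μ/r₁) = √(1.05349×10^7/64300) = 12.800 km/s.
Transfer-orbit speed at r₁ (vis-viva): v_p = √[μ(2/r₁ − 1/a_t)] = 16.918 km/s.
First burn Δv₁ = |v_p − v₁| = 4.118 km/s.
Circular speed at r₂: v₂ = √(μ/r₂) = 4.871 km/s.
Transfer-orbit speed at r₂: v_a = √[μ(2/r₂ − 1/a_t)] = 2.450 km/s.
Second burn Δv₂ = |v₂ − v_a| = 2.421 km/s.
Total Δv = Δv₁ + Δv₂ = 6.539 km/s.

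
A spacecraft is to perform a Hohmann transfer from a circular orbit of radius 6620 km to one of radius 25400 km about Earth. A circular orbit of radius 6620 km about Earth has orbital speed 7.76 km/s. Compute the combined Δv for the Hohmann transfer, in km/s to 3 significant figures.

From the circular-orbit relation v² = μ/r at r = 6620 km: μ = v²r = (7.76)² × 6620 = 3.98641×10^5 km³/s².
The Hohmann ellipse has a_t = (r₁ + r₂)/2 = 16010 km.
Circular speed at r₁: v₁ = √(μ/r₁) = √(3.98641×10^5/6620) = 7.760 km/s.
On the transfer ellipse at r₁, vis-viva gives v_p = √[μ(2/r₁ − 1/a_t)] = 9.774 km/s.
First burn Δv₁ = |v_p − v₁| = 2.014 km/s.
At r₂, v₂ = √(μ/r₂) = 3.9616 km/s.
Transfer-orbit speed at r₂: v_a = √[μ(2/r₂ − 1/a_t)] = 2.5475 km/s.
Second burn Δv₂ = |v₂ − v_a| = 1.414 km/s.
Total Δv = Δv₁ + Δv₂ = 3.428 km/s.

Δv = 3.43 km/s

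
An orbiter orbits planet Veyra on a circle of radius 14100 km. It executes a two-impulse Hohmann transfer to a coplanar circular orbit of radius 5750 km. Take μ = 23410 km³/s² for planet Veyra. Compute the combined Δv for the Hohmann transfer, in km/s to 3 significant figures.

The Hohmann ellipse has a_t = (r₁ + r₂)/2 = 9925 km.
At r₁ the circular-orbit speed is v₁ = √(μ/r₁) = 1.28852 km/s.
Transfer-orbit speed at r₁ (vis-viva equation): v_a = √[μ(2/r₁ − 1/a_t)] = 0.980753 km/s.
First burn Δv₁ = |v_a − v₁| = 0.3078 km/s.
At r₂, v₂ = √(μ/r₂) = 2.01775 km/s.
Transfer-orbit speed at r₂: v_p = √[μ(2/r₂ − 1/a_t)] = 2.40498 km/s.
Second burn Δv₂ = |v₂ − v_p| = 0.3872 km/s.
Total Δv = Δv₁ + Δv₂ = 0.6950 km/s.

Δv = 0.695 km/s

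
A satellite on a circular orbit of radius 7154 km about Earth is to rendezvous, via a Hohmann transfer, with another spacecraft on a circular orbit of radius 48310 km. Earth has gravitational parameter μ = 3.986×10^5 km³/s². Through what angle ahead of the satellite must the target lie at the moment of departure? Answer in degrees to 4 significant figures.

The Hohmann ellipse has a_t = (r₁ + r₂)/2 = 27732 km.
Transfer time t = π√(a_t³/μ) = 22980 s.
The target's mean motion on its circular orbit is ω₂ = √(μ/r₂³) = 5.946×10^-5 rad/s.
Angle swept by the target during transfer: ω₂·t = 1.3664 rad = 78.29°.
The satellite traverses 180° on the transfer ellipse, so the target must lead by 180° − 78.29° = 101.7°.

φ = 101.7°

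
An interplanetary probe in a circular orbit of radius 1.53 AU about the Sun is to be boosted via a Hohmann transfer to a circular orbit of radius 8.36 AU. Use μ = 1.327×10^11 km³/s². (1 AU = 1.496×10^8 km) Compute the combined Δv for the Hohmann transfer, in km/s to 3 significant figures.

Δv = 11.8 km/s

In km: r₁ = 1.53 × 1.496×10^8 = 2.28888×10^8 km; r₂ = 8.36 × 1.496×10^8 = 1.250656×10^9 km.
The Hohmann ellipse has a_t = (r₁ + r₂)/2 = 7.39772×10^8 km.
Circular speed at r₁: v₁ = √(μ/r₁) = √(1.327×10^11/2.28888×10^8) = 24.078 km/s.
On the transfer ellipse at r₁, vis-viva equation gives v_p = √[μ(2/r₁ − 1/a_t)] = 31.307 km/s.
First burn Δv₁ = |v_p − v₁| = 7.229 km/s.
At r₂, v₂ = √(μ/r₂) = 10.301 km/s.
Transfer-orbit speed at r₂: v_a = √[μ(2/r₂ − 1/a_t)] = 5.7297 km/s.
Second burn Δv₂ = |v₂ − v_a| = 4.571 km/s.
Δv = Δv₁ + Δv₂ = 7.229 + 4.571 = 11.80 km/s.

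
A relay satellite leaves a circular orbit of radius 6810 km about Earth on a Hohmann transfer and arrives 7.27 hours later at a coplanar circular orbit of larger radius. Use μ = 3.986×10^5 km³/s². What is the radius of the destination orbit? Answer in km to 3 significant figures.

r₂ = 53700 km

Transfer time t = 7.27 hours = 26172 s, and t = π√(a_t³/μ).
So a_t = (μ t²/π²)^(1/3) = (3.986×10^5 × (26172)² / π²)^(1/3) = 30244 km.
Since a_t = (r₁ + r₂)/2, r₂ = 2a_t − r₁ = 2×30244 − 6810 = 53678 km.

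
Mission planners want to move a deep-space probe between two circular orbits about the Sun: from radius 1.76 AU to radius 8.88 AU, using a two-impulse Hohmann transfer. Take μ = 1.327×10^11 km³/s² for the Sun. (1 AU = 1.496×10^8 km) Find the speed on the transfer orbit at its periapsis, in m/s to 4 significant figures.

In km: r₁ = 1.76 × 1.496×10^8 = 2.63296×10^8 km; r₂ = 8.88 × 1.496×10^8 = 1.328448×10^9 km.
Semi-major axis of the transfer orbit: a_t = (2.63296×10^8 + 1.328448×10^9)/2 = 7.95872×10^8 km.
At periapsis, r = 2.63296×10^8 km.
Applying v² = μ(2/r − 1/a_t): v = 29.00 km/s.

v = 29000 m/s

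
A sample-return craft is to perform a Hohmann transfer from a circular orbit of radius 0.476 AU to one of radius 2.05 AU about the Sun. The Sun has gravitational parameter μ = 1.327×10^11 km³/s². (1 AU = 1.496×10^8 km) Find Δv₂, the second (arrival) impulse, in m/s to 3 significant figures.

In km: r₁ = 0.476 × 1.496×10^8 = 7.12096×10^7 km; r₂ = 2.05 × 1.496×10^8 = 3.0668×10^8 km.
The Hohmann ellipse has a_t = (r₁ + r₂)/2 = 1.889448×10^8 km.
On the circular orbit at r = 3.0668×10^8 km, v_c = √(μ/r) = 20.801 km/s.
Vis-viva on the transfer ellipse at r = 3.0668×10^8 km gives v_t = √[μ(2/r − 1/a_t)] = 12.770 km/s.
Δv₂ = |v_t − v_c| = |12.770 − 20.801| = 8.031 km/s.

Δv₂ = 8030 m/s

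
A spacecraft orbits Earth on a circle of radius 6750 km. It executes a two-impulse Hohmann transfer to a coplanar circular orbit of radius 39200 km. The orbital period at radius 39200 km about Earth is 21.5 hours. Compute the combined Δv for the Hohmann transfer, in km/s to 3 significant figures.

Δv = 3.81 km/s

From Kepler's third law T² = 4π²r³/μ at r = 39200 km, T = 21.5 hours = 21.5 × 3600 s = 77400 s: μ = 4π²r³/T² = 3.96950×10^5 km³/s².
The Hohmann ellipse has a_t = (r₁ + r₂)/2 = 22975 km.
Circular speed at r₁: v₁ = √(μ/r₁) = √(3.96950×10^5/6750) = 7.66860 km/s.
On the transfer ellipse at r₁, v² = μ(2/r − 1/a) gives v_p = √[μ(2/r₁ − 1/a_t)] = 10.0169 km/s.
First burn Δv₁ = |v_p − v₁| = 2.3483 km/s.
Circular speed at r₂: v₂ = √(μ/r₂) = 3.18218 km/s.
Transfer-orbit speed at r₂: v_a = √[μ(2/r₂ − 1/a_t)] = 1.72484 km/s.
Second burn Δv₂ = |v₂ − v_a| = 1.4573 km/s.
Total Δv = Δv₁ + Δv₂ = 3.806 km/s.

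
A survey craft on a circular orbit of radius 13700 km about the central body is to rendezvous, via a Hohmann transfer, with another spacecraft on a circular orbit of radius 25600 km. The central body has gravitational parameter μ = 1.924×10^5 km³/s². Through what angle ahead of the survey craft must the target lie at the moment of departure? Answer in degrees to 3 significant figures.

Semi-major axis of the transfer orbit: a_t = (13700 + 25600)/2 = 19650 km.
The half-period of the transfer ellipse is t = π√(a_t³/μ) = 19728 s.
Target angular speed ω₂ = √(μ/r₂³) = 1.0709×10^-4 rad/s.
Angle swept by the target during transfer: ω₂·t = 2.1127 rad = 121.0°.
Arrival is 180° from departure on the ellipse, so φ = 180° − 121.0° = 59.0°.

φ = 59.0°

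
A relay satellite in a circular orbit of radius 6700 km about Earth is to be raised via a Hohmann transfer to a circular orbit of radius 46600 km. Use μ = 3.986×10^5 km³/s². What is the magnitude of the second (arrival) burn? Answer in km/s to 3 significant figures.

Transfer-ellipse semi-major axis a_t = (r₁ + r₂)/2 = (6700 + 46600)/2 = 26650 km.
Circular speed at r = 46600 km: v_c = √(μ/r) = 2.9247 km/s.
Vis-viva on the transfer ellipse at r = 46600 km gives v_t = √[μ(2/r − 1/a_t)] = 1.4664 km/s.
Δv₂ = |v_t − v_c| = |1.4664 − 2.9247| = 1.458 km/s.

Δv₂ = 1.46 km/s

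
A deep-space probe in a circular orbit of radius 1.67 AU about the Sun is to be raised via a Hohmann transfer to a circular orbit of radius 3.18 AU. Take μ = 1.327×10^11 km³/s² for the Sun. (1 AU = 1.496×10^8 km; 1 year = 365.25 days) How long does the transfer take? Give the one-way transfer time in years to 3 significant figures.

t = 1.89 years

In km: r₁ = 1.67 × 1.496×10^8 = 2.49832×10^8 km; r₂ = 3.18 × 1.496×10^8 = 4.75728×10^8 km.
Semi-major axis of the transfer orbit: a_t = (2.49832×10^8 + 4.75728×10^8)/2 = 3.6278×10^8 km.
Half the transfer-orbit period gives t = π√(a_t³/μ) = 5.959×10^7 s.
Converting: 5.959×10^7 s ÷ 3.15576×10^7 s/year (365.25 × 86400) = 1.89 years.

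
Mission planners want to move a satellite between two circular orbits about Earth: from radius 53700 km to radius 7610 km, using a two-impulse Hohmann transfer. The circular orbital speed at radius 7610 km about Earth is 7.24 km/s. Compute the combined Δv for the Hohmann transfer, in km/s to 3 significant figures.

From the circular-orbit relation v² = μ/r at r = 7610 km: μ = v²r = (7.24)² × 7610 = 3.98898×10^5 km³/s².
The Hohmann ellipse has a_t = (r₁ + r₂)/2 = 30655 km.
Circular speed at r₁: v₁ = √(μ/r₁) = √(3.98898×10^5/53700) = 2.72548 km/s.
On the transfer ellipse at r₁, v² = μ(2/r − 1/a) gives v_a = √[μ(2/r₁ − 1/a_t)] = 1.35796 km/s.
First burn Δv₁ = |v_a − v₁| = 1.368 km/s.
At r₂, v₂ = √(μ/r₂) = 7.240 km/s.
Transfer-orbit speed at r₂: v_p = √[μ(2/r₂ − 1/a_t)] = 9.582 km/s.
Second burn Δv₂ = |v₂ − v_p| = 2.342 km/s.
Δv = Δv₁ + Δv₂ = 1.368 + 2.342 = 3.710 km/s.

Δv = 3.71 km/s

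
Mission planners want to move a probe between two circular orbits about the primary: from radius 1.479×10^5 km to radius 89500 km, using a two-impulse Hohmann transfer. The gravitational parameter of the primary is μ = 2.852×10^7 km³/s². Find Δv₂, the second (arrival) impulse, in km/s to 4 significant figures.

Δv₂ = 2.075 km/s

The Hohmann ellipse has a_t = (r₁ + r₂)/2 = 1.187×10^5 km.
On the circular orbit at r = 89500 km, v_c = √(μ/r) = 17.851 km/s.
Transfer-orbit speed at the same r (vis-viva, a = a_t): v_t = √[μ(2/r − 1/a_t)] = 19.926 km/s.
Δv₂ = |v_t − v_c| = |19.926 − 17.851| = 2.075 km/s.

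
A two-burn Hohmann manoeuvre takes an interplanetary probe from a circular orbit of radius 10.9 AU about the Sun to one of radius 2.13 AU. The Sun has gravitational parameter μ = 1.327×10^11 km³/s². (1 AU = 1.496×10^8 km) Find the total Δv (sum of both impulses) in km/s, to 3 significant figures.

In km: r₁ = 10.9 × 1.496×10^8 = 1.63064×10^9 km; r₂ = 2.13 × 1.496×10^8 = 3.18648×10^8 km.
Semi-major axis of the transfer orbit: a_t = (1.63064×10^9 + 3.18648×10^8)/2 = 9.74644×10^8 km.
At r₁ the circular-orbit speed is v₁ = √(μ/r₁) = 9.021 km/s.
Transfer-orbit speed at r₁ (vis-viva): v_a = √[μ(2/r₁ − 1/a_t)] = 5.158 km/s.
First burn Δv₁ = |v_a − v₁| = 3.863 km/s.
Circular speed at r₂: v₂ = √(μ/r₂) = 20.407 km/s.
Transfer-orbit speed at r₂: v_p = √[μ(2/r₂ − 1/a_t)] = 26.396 km/s.
Second burn Δv₂ = |v₂ − v_p| = 5.989 km/s.
Δv = Δv₁ + Δv₂ = 3.863 + 5.989 = 9.852 km/s.

Δv = 9.85 km/s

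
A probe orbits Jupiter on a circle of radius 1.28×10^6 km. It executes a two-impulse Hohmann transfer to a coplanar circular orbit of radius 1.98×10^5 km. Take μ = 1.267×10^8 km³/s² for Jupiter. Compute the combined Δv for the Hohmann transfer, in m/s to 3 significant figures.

Δv = 12800 m/s

Transfer-ellipse semi-major axis a_t = (r₁ + r₂)/2 = (1.280×10^6 + 1.980×10^5)/2 = 7.390×10^5 km.
At r₁ the circular-orbit speed is v₁ = √(μ/r₁) = 9.949089 km/s.
On the transfer ellipse at r₁, vis-viva gives v_a = √[μ(2/r₁ − 1/a_t)] = 5.149840 km/s.
First burn Δv₁ = |v_a − v₁| = 4.7992 km/s.
Circular speed at r₂: v₂ = √(μ/r₂) = 25.2962 km/s.
Transfer-orbit speed at r₂: v_p = √[μ(2/r₂ − 1/a_t)] = 33.2919 km/s.
Second burn Δv₂ = |v₂ − v_p| = 7.9957 km/s.
Δv = Δv₁ + Δv₂ = 4.7992 + 7.9957 = 12.79 km/s.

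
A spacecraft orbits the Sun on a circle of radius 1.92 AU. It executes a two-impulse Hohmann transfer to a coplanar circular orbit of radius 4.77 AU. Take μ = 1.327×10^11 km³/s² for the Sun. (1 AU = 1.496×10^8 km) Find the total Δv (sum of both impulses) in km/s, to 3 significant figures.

In km: r₁ = 1.92 × 1.496×10^8 = 2.87232×10^8 km; r₂ = 4.77 × 1.496×10^8 = 7.13592×10^8 km.
The Hohmann ellipse has a_t = (r₁ + r₂)/2 = 5.00412×10^8 km.
Circular speed at r₁: v₁ = √(μ/r₁) = √(1.327×10^11/2.87232×10^8) = 21.494 km/s.
On the transfer ellipse at r₁, vis-viva equation gives v_p = √[μ(2/r₁ − 1/a_t)] = 25.667 km/s.
First burn Δv₁ = |v_p − v₁| = 4.173 km/s.
Circular speed at r₂: v₂ = √(μ/r₂) = 13.6367 km/s.
Transfer-orbit speed at r₂: v_a = √[μ(2/r₂ − 1/a_t)] = 10.3315 km/s.
Second burn Δv₂ = |v₂ − v_a| = 3.305 km/s.
Δv = Δv₁ + Δv₂ = 4.173 + 3.305 = 7.478 km/s.

Δv = 7.48 km/s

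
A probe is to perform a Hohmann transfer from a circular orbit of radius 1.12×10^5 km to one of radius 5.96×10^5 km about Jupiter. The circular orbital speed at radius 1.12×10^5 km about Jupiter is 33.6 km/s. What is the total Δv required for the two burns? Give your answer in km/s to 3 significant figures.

Δv = 16.4 km/s

From the circular-orbit relation v² = μ/r at r = 1.12×10^5 km: μ = v²r = (33.6)² × 1.12×10^5 = 1.26444×10^8 km³/s².
Transfer-ellipse semi-major axis a_t = (r₁ + r₂)/2 = (1.120×10^5 + 5.960×10^5)/2 = 3.540×10^5 km.
At r₁ the circular-orbit speed is v₁ = √(μ/r₁) = 33.600 km/s.
Transfer-orbit speed at r₁ (v² = μ(2/r − 1/a)): v_p = √[μ(2/r₁ − 1/a_t)] = 43.597 km/s.
First burn Δv₁ = |v_p − v₁| = 9.997 km/s.
At r₂, v₂ = √(μ/r₂) = 14.5655 km/s.
Transfer-orbit speed at r₂: v_a = √[μ(2/r₂ − 1/a_t)] = 8.19280 km/s.
Second burn Δv₂ = |v₂ − v_a| = 6.373 km/s.
Δv = Δv₁ + Δv₂ = 9.997 + 6.373 = 16.37 km/s.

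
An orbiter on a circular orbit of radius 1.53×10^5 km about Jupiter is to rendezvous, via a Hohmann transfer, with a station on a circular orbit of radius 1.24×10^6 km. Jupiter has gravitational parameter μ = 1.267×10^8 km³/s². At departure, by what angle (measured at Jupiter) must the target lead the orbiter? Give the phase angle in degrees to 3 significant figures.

φ = 104°

Semi-major axis of the transfer orbit: a_t = (1.530×10^5 + 1.240×10^6)/2 = 6.965×10^5 km.
The half-period of the transfer ellipse is t = π√(a_t³/μ) = 1.6223×10^5 s.
Target angular speed ω₂ = √(μ/r₂³) = 8.1518×10^-6 rad/s.
Angle swept by the target during transfer: ω₂·t = 1.3225 rad = 75.77°.
Arrival is 180° from departure on the ellipse, so φ = 180° − 75.77° = 104°.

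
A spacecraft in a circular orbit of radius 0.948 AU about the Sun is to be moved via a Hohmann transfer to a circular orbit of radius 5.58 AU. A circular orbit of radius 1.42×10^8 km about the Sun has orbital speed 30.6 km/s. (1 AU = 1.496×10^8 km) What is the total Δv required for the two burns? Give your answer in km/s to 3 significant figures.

From the circular-orbit relation v² = μ/r at r = 1.42×10^8 km: μ = v²r = (30.6)² × 1.42×10^8 = 1.32963×10^11 km³/s².
In km: r₁ = 0.948 × 1.496×10^8 = 1.418208×10^8 km; r₂ = 5.58 × 1.496×10^8 = 8.34768×10^8 km.
The Hohmann ellipse has a_t = (r₁ + r₂)/2 = 4.882944×10^8 km.
At r₁ the circular-orbit speed is v₁ = √(μ/r₁) = 30.61933 km/s.
On the transfer ellipse at r₁, vis-viva gives v_p = √[μ(2/r₁ − 1/a_t)] = 40.03480 km/s.
First burn Δv₁ = |v_p − v₁| = 9.415 km/s.
At r₂, v₂ = √(μ/r₂) = 12.621 km/s.
Transfer-orbit speed at r₂: v_a = √[μ(2/r₂ − 1/a_t)] = 6.8016 km/s.
Second burn Δv₂ = |v₂ − v_a| = 5.819 km/s.
Δv = Δv₁ + Δv₂ = 9.415 + 5.819 = 15.23 km/s.

Δv = 15.2 km/s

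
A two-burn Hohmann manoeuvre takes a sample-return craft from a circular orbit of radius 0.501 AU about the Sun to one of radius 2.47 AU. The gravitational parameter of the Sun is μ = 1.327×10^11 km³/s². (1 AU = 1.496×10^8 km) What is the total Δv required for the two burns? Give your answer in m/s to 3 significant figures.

In km: r₁ = 0.501 × 1.496×10^8 = 7.49496×10^7 km; r₂ = 2.47 × 1.496×10^8 = 3.69512×10^8 km.
Transfer-ellipse semi-major axis a_t = (r₁ + r₂)/2 = (7.49496×10^7 + 3.69512×10^8)/2 = 2.222308×10^8 km.
Circular speed at r₁: v₁ = √(μ/r₁) = √(1.327×10^11/7.49496×10^7) = 42.08 km/s.
On the transfer ellipse at r₁, vis-viva equation gives v_p = √[μ(2/r₁ − 1/a_t)] = 54.26 km/s.
First burn Δv₁ = |v_p − v₁| = 12.180 km/s.
At r₂, v₂ = √(μ/r₂) = 18.9505 km/s.
Transfer-orbit speed at r₂: v_a = √[μ(2/r₂ − 1/a_t)] = 11.0053 km/s.
Second burn Δv₂ = |v₂ − v_a| = 7.9452 km/s.
Total Δv = Δv₁ + Δv₂ = 20.13 km/s.

Δv = 20100 m/s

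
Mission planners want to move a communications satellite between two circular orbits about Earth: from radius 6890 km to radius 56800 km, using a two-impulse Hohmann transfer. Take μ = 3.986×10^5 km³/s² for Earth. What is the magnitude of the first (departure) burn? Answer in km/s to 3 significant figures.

Δv₁ = 2.55 km/s

The Hohmann ellipse has a_t = (r₁ + r₂)/2 = 31845 km.
On the circular orbit at r = 6890 km, v_c = √(μ/r) = 7.6060 km/s.
Vis-viva on the transfer ellipse at r = 6890 km gives v_t = √[μ(2/r − 1/a_t)] = 10.158 km/s.
Δv₁ = |v_t − v_c| = |10.158 − 7.6060| = 2.552 km/s.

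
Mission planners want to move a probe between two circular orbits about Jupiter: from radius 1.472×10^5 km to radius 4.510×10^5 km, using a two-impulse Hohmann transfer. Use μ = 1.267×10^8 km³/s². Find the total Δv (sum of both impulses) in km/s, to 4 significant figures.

Semi-major axis of the transfer orbit: a_t = (1.472×10^5 + 4.510×10^5)/2 = 2.991×10^5 km.
Circular speed at r₁: v₁ = √(μ/r₁) = √(1.267×10^8/1.472×10^5) = 29.338 km/s.
Transfer-orbit speed at r₁ (vis-viva equation): v_p = √[μ(2/r₁ − 1/a_t)] = 36.026 km/s.
First burn Δv₁ = |v_p − v₁| = 6.688 km/s.
At r₂, v₂ = √(μ/r₂) = 16.761 km/s.
Transfer-orbit speed at r₂: v_a = √[μ(2/r₂ − 1/a_t)] = 11.758 km/s.
Second burn Δv₂ = |v₂ − v_a| = 5.003 km/s.
Δv = Δv₁ + Δv₂ = 6.688 + 5.003 = 11.69 km/s.

Δv = 11.69 km/s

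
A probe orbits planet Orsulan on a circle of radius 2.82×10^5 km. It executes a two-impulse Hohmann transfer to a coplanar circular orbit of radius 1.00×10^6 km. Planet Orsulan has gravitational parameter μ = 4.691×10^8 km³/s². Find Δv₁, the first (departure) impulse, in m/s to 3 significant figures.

The Hohmann ellipse has a_t = (r₁ + r₂)/2 = 6.410×10^5 km.
Circular speed at r = 2.820×10^5 km: v_c = √(μ/r) = 40.786 km/s.
Transfer-orbit speed at the same r (vis-viva, a = a_t): v_t = √[μ(2/r − 1/a_t)] = 50.942 km/s.
Δv₁ = |v_t − v_c| = |50.942 − 40.786| = 10.16 km/s.

Δv₁ = 10200 m/s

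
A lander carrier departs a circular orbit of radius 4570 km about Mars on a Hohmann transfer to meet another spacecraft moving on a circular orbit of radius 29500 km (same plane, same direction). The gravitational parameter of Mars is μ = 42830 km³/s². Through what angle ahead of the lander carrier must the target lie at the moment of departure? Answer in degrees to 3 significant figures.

φ = 101°

Transfer-ellipse semi-major axis a_t = (r₁ + r₂)/2 = (4570 + 29500)/2 = 17035 km.
The half-period of the transfer ellipse is t = π√(a_t³/μ) = 33751 s.
Target angular speed ω₂ = √(μ/r₂³) = 4.0845×10^-5 rad/s.
Angle swept by the target during transfer: ω₂·t = 1.3786 rad = 78.99°.
The lander carrier traverses 180° on the transfer ellipse, so the target must lead by 180° − 78.99° = 101°.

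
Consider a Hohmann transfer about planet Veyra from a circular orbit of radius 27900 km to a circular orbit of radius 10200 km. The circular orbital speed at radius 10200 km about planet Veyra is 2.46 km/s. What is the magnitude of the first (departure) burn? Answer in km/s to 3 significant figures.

From the circular-orbit relation v² = μ/r at r = 10200 km: μ = v²r = (2.46)² × 10200 = 61726.3 km³/s².
Semi-major axis of the transfer orbit: a_t = (27900 + 10200)/2 = 19050 km.
Circular speed at r = 27900 km: v_c = √(μ/r) = 1.487 km/s.
Vis-viva on the transfer ellipse at r = 27900 km gives v_t = √[μ(2/r − 1/a_t)] = 1.088 km/s.
Δv₁ = |v_t − v_c| = |1.088 − 1.487| = 0.3990 km/s.

Δv₁ = 0.399 km/s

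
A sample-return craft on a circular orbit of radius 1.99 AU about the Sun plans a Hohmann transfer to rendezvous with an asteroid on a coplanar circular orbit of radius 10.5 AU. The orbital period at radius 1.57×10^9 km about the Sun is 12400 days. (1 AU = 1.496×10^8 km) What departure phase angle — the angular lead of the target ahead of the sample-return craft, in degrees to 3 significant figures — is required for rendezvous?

From Kepler's third law T² = 4π²r³/μ at r = 1.57×10^9 km, T = 12400 days = 12400 × 86400 s = 1.07136×10^9 s: μ = 4π²r³/T² = 1.33103×10^11 km³/s².
In km: r₁ = 1.99 × 1.496×10^8 = 2.97704×10^8 km; r₂ = 10.5 × 1.496×10^8 = 1.5708×10^9 km.
Transfer-ellipse semi-major axis a_t = (r₁ + r₂)/2 = (2.97704×10^8 + 1.5708×10^9)/2 = 9.34252×10^8 km.
The half-period of the transfer ellipse is t = π√(a_t³/μ) = 2.459×10^8 s.
The target's mean motion on its circular orbit is ω₂ = √(μ/r₂³) = 5.860×10^-9 rad/s.
Angle swept by the target during transfer: ω₂·t = 1.441 rad = 82.56°.
Arrival is 180° from departure on the ellipse, so φ = 180° − 82.56° = 97.4°.

φ = 97.4°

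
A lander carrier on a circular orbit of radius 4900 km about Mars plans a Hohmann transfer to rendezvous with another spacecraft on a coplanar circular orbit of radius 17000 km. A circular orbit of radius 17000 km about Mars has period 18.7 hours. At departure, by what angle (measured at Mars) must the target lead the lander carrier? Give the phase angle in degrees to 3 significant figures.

From Kepler's third law T² = 4π²r³/μ at r = 17000 km, T = 18.7 hours = 18.7 × 3600 s = 67320 s: μ = 4π²r³/T² = 42797.5 km³/s².
The Hohmann ellipse has a_t = (r₁ + r₂)/2 = 10950 km.
The half-period of the transfer ellipse is t = π√(a_t³/μ) = 17400.5 s.
Target angular speed ω₂ = √(μ/r₂³) = 9.33331×10^-5 rad/s.
Angle swept by the target during transfer: ω₂·t = 1.62404 rad = 93.051°.
The lander carrier traverses 180° on the transfer ellipse, so the target must lead by 180° − 93.051° = 86.9°.

φ = 86.9°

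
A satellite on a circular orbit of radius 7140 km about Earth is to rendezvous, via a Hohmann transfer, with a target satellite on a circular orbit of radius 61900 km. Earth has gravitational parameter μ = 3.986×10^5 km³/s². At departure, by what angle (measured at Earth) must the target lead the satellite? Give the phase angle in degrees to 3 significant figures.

φ = 105°

Semi-major axis of the transfer orbit: a_t = (7140 + 61900)/2 = 34520 km.
The half-period of the transfer ellipse is t = π√(a_t³/μ) = 31910 s.
The target's mean motion on its circular orbit is ω₂ = √(μ/r₂³) = 4.100×10^-5 rad/s.
Angle swept by the target during transfer: ω₂·t = 1.3083 rad = 74.96°.
The satellite traverses 180° on the transfer ellipse, so the target must lead by 180° − 74.96° = 105°.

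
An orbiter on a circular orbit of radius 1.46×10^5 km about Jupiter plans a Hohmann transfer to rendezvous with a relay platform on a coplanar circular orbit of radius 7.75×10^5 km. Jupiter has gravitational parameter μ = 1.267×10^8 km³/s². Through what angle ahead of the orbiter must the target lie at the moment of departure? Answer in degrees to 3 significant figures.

φ = 97.6°

Transfer-ellipse semi-major axis a_t = (r₁ + r₂)/2 = (1.460×10^5 + 7.750×10^5)/2 = 4.605×10^5 km.
Transfer time t = π√(a_t³/μ) = 87218.0 s.
The target's mean motion on its circular orbit is ω₂ = √(μ/r₂³) = 1.64982×10^-5 rad/s.
Angle swept by the target during transfer: ω₂·t = 1.43894 rad = 82.445°.
The orbiter traverses 180° on the transfer ellipse, so the target must lead by 180° − 82.445° = 97.6°.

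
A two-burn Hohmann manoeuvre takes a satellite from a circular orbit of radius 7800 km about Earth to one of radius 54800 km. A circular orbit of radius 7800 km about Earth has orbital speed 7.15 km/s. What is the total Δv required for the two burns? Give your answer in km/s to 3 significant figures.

Δv = 3.66 km/s

From the circular-orbit relation v² = μ/r at r = 7800 km: μ = v²r = (7.15)² × 7800 = 3.98756×10^5 km³/s².
Transfer-ellipse semi-major axis a_t = (r₁ + r₂)/2 = (7800 + 54800)/2 = 31300 km.
Circular speed at r₁: v₁ = √(μ/r₁) = √(3.98756×10^5/7800) = 7.150 km/s.
Transfer-orbit speed at r₁ (vis-viva): v_p = √[μ(2/r₁ − 1/a_t)] = 9.461 km/s.
First burn Δv₁ = |v_p − v₁| = 2.311 km/s.
Circular speed at r₂: v₂ = √(μ/r₂) = 2.698 km/s.
Transfer-orbit speed at r₂: v_a = √[μ(2/r₂ − 1/a_t)] = 1.347 km/s.
Second burn Δv₂ = |v₂ − v_a| = 1.351 km/s.
Total Δv = Δv₁ + Δv₂ = 3.662 km/s.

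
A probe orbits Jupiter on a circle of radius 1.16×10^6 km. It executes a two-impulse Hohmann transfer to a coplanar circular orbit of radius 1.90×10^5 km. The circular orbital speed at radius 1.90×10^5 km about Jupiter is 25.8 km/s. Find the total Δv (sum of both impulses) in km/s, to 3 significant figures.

From the circular-orbit relation v² = μ/r at r = 1.90×10^5 km: μ = v²r = (25.8)² × 1.90×10^5 = 1.26472×10^8 km³/s².
The Hohmann ellipse has a_t = (r₁ + r₂)/2 = 6.750×10^5 km.
Circular speed at r₁: v₁ = √(μ/r₁) = √(1.26472×10^8/1.160×10^6) = 10.442 km/s.
Transfer-orbit speed at r₁ (vis-viva equation): v_a = √[μ(2/r₁ − 1/a_t)] = 5.5398 km/s.
First burn Δv₁ = |v_a − v₁| = 4.902 km/s.
Circular speed at r₂: v₂ = √(μ/r₂) = 25.800 km/s.
Transfer-orbit speed at r₂: v_p = √[μ(2/r₂ − 1/a_t)] = 33.822 km/s.
Second burn Δv₂ = |v₂ − v_p| = 8.022 km/s.
Δv = Δv₁ + Δv₂ = 4.902 + 8.022 = 12.92 km/s.

Δv = 12.9 km/s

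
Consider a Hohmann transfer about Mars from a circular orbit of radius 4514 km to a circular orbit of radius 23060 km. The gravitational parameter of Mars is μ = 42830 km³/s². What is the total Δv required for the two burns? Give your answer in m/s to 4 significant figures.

Semi-major axis of the transfer orbit: a_t = (4514 + 23060)/2 = 13787 km.
At r₁ the circular-orbit speed is v₁ = √(μ/r₁) = 3.0803 km/s.
On the transfer ellipse at r₁, vis-viva equation gives v_p = √[μ(2/r₁ − 1/a_t)] = 3.9837 km/s.
First burn Δv₁ = |v_p − v₁| = 0.9034 km/s.
At r₂, v₂ = √(μ/r₂) = 1.3628 km/s.
Transfer-orbit speed at r₂: v_a = √[μ(2/r₂ − 1/a_t)] = 0.77981 km/s.
Second burn Δv₂ = |v₂ − v_a| = 0.5830 km/s.
Total Δv = Δv₁ + Δv₂ = 1.486 km/s.

Δv = 1486 m/s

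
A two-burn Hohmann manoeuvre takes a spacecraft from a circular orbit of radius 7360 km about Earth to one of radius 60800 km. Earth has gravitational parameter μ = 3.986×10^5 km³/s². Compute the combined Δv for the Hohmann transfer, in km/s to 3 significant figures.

Semi-major axis of the transfer orbit: a_t = (7360 + 60800)/2 = 34080 km.
At r₁ the circular-orbit speed is v₁ = √(μ/r₁) = 7.3592 km/s.
Transfer-orbit speed at r₁ (vis-viva equation): v_p = √[μ(2/r₁ − 1/a_t)] = 9.8295 km/s.
First burn Δv₁ = |v_p − v₁| = 2.470 km/s.
At r₂, v₂ = √(μ/r₂) = 2.5605 km/s.
Transfer-orbit speed at r₂: v_a = √[μ(2/r₂ − 1/a_t)] = 1.1899 km/s.
Second burn Δv₂ = |v₂ − v_a| = 1.371 km/s.
Total Δv = Δv₁ + Δv₂ = 3.841 km/s.

Δv = 3.84 km/s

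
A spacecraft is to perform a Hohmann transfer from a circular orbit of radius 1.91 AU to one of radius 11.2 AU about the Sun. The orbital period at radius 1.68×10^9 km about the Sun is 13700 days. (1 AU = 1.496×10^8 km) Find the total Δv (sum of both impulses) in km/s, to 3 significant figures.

From Kepler's third law T² = 4π²r³/μ at r = 1.68×10^9 km, T = 13700 days = 13700 × 86400 s = 1.18368×10^9 s: μ = 4π²r³/T² = 1.33604×10^11 km³/s².
In km: r₁ = 1.91 × 1.496×10^8 = 2.85736×10^8 km; r₂ = 11.2 × 1.496×10^8 = 1.67552×10^9 km.
Transfer-ellipse semi-major axis a_t = (r₁ + r₂)/2 = (2.85736×10^8 + 1.67552×10^9)/2 = 9.80628×10^8 km.
At r₁ the circular-orbit speed is v₁ = √(μ/r₁) = 21.624 km/s.
Transfer-orbit speed at r₁ (vis-viva equation): v_p = √[μ(2/r₁ − 1/a_t)] = 28.265 km/s.
First burn Δv₁ = |v_p − v₁| = 6.641 km/s.
Circular speed at r₂: v₂ = √(μ/r₂) = 8.92965 km/s.
Transfer-orbit speed at r₂: v_a = √[μ(2/r₂ − 1/a_t)] = 4.82020 km/s.
Second burn Δv₂ = |v₂ − v_a| = 4.109 km/s.
Δv = Δv₁ + Δv₂ = 6.641 + 4.109 = 10.75 km/s.

Δv = 10.8 km/s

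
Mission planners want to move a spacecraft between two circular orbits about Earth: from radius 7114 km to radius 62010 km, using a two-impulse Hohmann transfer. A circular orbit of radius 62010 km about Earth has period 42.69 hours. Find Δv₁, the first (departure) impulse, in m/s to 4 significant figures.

From Kepler's third law T² = 4π²r³/μ at r = 62010 km, T = 42.69 hours = 42.69 × 3600 s = 1.53684×10^5 s: μ = 4π²r³/T² = 3.98554×10^5 km³/s².
Transfer-ellipse semi-major axis a_t = (r₁ + r₂)/2 = (7114 + 62010)/2 = 34562 km.
Circular speed at r = 7114 km: v_c = √(μ/r) = 7.4849 km/s.
Vis-viva on the transfer ellipse at r = 7114 km gives v_t = √[μ(2/r − 1/a_t)] = 10.026 km/s.
Δv₁ = |v_t − v_c| = |10.026 − 7.4849| = 2.541 km/s.

Δv₁ = 2541 m/s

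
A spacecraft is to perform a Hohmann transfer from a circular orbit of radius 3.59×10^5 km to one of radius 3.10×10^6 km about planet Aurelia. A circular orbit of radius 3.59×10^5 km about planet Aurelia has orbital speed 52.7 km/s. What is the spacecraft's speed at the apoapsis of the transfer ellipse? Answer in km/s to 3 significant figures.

From the circular-orbit relation v² = μ/r at r = 3.59×10^5 km: μ = v²r = (52.7)² × 3.59×10^5 = 9.97047×10^8 km³/s².
Semi-major axis of the transfer orbit: a_t = (3.590×10^5 + 3.100×10^6)/2 = 1.7295×10^6 km.
The apoapsis of the transfer ellipse is at r = 3.100×10^6 km.
From the vis-viva equation, v = √[μ(2/r − 1/a_t)] = 8.171 km/s.

v = 8.17 km/s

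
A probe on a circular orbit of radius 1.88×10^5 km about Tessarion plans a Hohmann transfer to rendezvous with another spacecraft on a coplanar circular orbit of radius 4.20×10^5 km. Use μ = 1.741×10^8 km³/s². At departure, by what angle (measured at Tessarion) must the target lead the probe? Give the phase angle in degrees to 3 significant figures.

Transfer-ellipse semi-major axis a_t = (r₁ + r₂)/2 = (1.880×10^5 + 4.200×10^5)/2 = 3.040×10^5 km.
Transfer time t = π√(a_t³/μ) = 39908 s.
Target angular speed ω₂ = √(μ/r₂³) = 4.8476×10^-5 rad/s.
Angle swept by the target during transfer: ω₂·t = 1.9346 rad = 110.8°.
The probe traverses 180° on the transfer ellipse, so the target must lead by 180° − 110.8° = 69.2°.

φ = 69.2°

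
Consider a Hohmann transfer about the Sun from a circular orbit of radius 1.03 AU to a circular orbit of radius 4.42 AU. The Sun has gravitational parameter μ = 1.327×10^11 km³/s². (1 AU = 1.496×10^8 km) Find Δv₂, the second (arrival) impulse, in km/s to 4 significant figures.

In km: r₁ = 1.03 × 1.496×10^8 = 1.54088×10^8 km; r₂ = 4.42 × 1.496×10^8 = 6.61232×10^8 km.
Transfer-ellipse semi-major axis a_t = (r₁ + r₂)/2 = (1.54088×10^8 + 6.61232×10^8)/2 = 4.0766×10^8 km.
On the circular orbit at r = 6.61232×10^8 km, v_c = √(μ/r) = 14.1664 km/s.
Transfer-orbit speed at the same r (vis-viva, a = a_t): v_t = √[μ(2/r − 1/a_t)] = 8.70951 km/s.
Δv₂ = |v_t − v_c| = |8.70951 − 14.1664| = 5.457 km/s.

Δv₂ = 5.457 km/s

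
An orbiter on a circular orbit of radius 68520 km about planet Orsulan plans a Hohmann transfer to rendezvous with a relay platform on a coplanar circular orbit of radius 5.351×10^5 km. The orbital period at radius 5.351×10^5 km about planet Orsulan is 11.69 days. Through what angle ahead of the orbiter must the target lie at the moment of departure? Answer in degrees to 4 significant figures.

φ = 103.8°

From Kepler's third law T² = 4π²r³/μ at r = 5.351×10^5 km, T = 11.69 days = 11.69 × 86400 s = 1.010016×10^6 s: μ = 4π²r³/T² = 5.92936×10^6 km³/s².
Transfer-ellipse semi-major axis a_t = (r₁ + r₂)/2 = (68520 + 5.351×10^5)/2 = 3.0181×10^5 km.
The half-period of the transfer ellipse is t = π√(a_t³/μ) = 2.139175×10^5 s.
The target's mean motion on its circular orbit is ω₂ = √(μ/r₂³) = 6.220877×10^-6 rad/s.
Angle swept by the target during transfer: ω₂·t = 1.330754 rad = 76.247°.
The orbiter traverses 180° on the transfer ellipse, so the target must lead by 180° − 76.247° = 103.8°.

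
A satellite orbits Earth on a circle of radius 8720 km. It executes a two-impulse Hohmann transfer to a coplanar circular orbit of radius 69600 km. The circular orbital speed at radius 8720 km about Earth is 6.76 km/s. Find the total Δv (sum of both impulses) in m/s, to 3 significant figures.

Δv = 3520 m/s

From the circular-orbit relation v² = μ/r at r = 8720 km: μ = v²r = (6.76)² × 8720 = 3.98483×10^5 km³/s².
The Hohmann ellipse has a_t = (r₁ + r₂)/2 = 39160 km.
At r₁ the circular-orbit speed is v₁ = √(μ/r₁) = 6.760 km/s.
Transfer-orbit speed at r₁ (vis-viva equation): v_p = √[μ(2/r₁ − 1/a_t)] = 9.012 km/s.
First burn Δv₁ = |v_p − v₁| = 2.252 km/s.
Circular speed at r₂: v₂ = √(μ/r₂) = 2.393 km/s.
Transfer-orbit speed at r₂: v_a = √[μ(2/r₂ − 1/a_t)] = 1.129 km/s.
Second burn Δv₂ = |v₂ − v_a| = 1.264 km/s.
Δv = Δv₁ + Δv₂ = 2.252 + 1.264 = 3.516 km/s.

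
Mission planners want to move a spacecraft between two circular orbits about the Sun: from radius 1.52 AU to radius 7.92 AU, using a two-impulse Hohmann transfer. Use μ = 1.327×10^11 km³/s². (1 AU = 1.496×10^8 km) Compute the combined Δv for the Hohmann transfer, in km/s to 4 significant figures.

Δv = 11.71 km/s

In km: r₁ = 1.52 × 1.496×10^8 = 2.27392×10^8 km; r₂ = 7.92 × 1.496×10^8 = 1.184832×10^9 km.
Transfer-ellipse semi-major axis a_t = (r₁ + r₂)/2 = (2.27392×10^8 + 1.184832×10^9)/2 = 7.06112×10^8 km.
At r₁ the circular-orbit speed is v₁ = √(μ/r₁) = 24.157 km/s.
Transfer-orbit speed at r₁ (v² = μ(2/r − 1/a)): v_p = √[μ(2/r₁ − 1/a_t)] = 31.292 km/s.
First burn Δv₁ = |v_p − v₁| = 7.135 km/s.
At r₂, v₂ = √(μ/r₂) = 10.583 km/s.
Transfer-orbit speed at r₂: v_a = √[μ(2/r₂ − 1/a_t)] = 6.0056 km/s.
Second burn Δv₂ = |v₂ − v_a| = 4.577 km/s.
Δv = Δv₁ + Δv₂ = 7.135 + 4.577 = 11.71 km/s.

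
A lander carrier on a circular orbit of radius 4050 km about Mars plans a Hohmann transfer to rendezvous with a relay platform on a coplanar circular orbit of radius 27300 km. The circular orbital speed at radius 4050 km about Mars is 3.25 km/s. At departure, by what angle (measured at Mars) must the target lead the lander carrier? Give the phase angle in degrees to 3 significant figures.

From the circular-orbit relation v² = μ/r at r = 4050 km: μ = v²r = (3.25)² × 4050 = 42778.1 km³/s².
Semi-major axis of the transfer orbit: a_t = (4050 + 27300)/2 = 15675 km.
Transfer time t = π√(a_t³/μ) = 29810 s.
The target's mean motion on its circular orbit is ω₂ = √(μ/r₂³) = 4.585×10^-5 rad/s.
Angle swept by the target during transfer: ω₂·t = 1.3668 rad = 78.31°.
Arrival is 180° from departure on the ellipse, so φ = 180° − 78.31° = 102°.

φ = 102°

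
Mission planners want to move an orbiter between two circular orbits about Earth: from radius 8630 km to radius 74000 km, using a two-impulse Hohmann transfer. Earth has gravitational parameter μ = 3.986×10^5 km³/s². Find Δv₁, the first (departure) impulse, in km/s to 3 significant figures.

The Hohmann ellipse has a_t = (r₁ + r₂)/2 = 41315 km.
Circular speed at r = 8630 km: v_c = √(μ/r) = 6.796 km/s.
Vis-viva on the transfer ellipse at r = 8630 km gives v_t = √[μ(2/r − 1/a_t)] = 9.095 km/s.
Δv₁ = |v_t − v_c| = |9.095 − 6.796| = 2.299 km/s.

Δv₁ = 2.30 km/s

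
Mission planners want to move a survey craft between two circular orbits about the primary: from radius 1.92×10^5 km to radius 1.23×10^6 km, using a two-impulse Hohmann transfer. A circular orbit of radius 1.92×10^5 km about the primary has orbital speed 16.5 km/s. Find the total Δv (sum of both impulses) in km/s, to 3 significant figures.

Δv = 8.33 km/s

From the circular-orbit relation v² = μ/r at r = 1.92×10^5 km: μ = v²r = (16.5)² × 1.92×10^5 = 5.22720×10^7 km³/s².
The Hohmann ellipse has a_t = (r₁ + r₂)/2 = 7.110×10^5 km.
At r₁ the circular-orbit speed is v₁ = √(μ/r₁) = 16.500 km/s.
On the transfer ellipse at r₁, vis-viva equation gives v_p = √[μ(2/r₁ − 1/a_t)] = 21.702 km/s.
First burn Δv₁ = |v_p − v₁| = 5.202 km/s.
Circular speed at r₂: v₂ = √(μ/r₂) = 6.519 km/s.
Transfer-orbit speed at r₂: v_a = √[μ(2/r₂ − 1/a_t)] = 3.388 km/s.
Second burn Δv₂ = |v₂ − v_a| = 3.131 km/s.
Δv = Δv₁ + Δv₂ = 5.202 + 3.131 = 8.333 km/s.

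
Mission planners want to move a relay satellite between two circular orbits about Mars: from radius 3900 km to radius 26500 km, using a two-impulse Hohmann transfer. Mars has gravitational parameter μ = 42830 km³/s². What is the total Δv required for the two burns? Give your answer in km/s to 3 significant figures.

Δv = 1.69 km/s

Semi-major axis of the transfer orbit: a_t = (3900 + 26500)/2 = 15200 km.
At r₁ the circular-orbit speed is v₁ = √(μ/r₁) = 3.314 km/s.
On the transfer ellipse at r₁, vis-viva equation gives v_p = √[μ(2/r₁ − 1/a_t)] = 4.376 km/s.
First burn Δv₁ = |v_p − v₁| = 1.062 km/s.
Circular speed at r₂: v₂ = √(μ/r₂) = 1.2713 km/s.
Transfer-orbit speed at r₂: v_a = √[μ(2/r₂ − 1/a_t)] = 0.64396 km/s.
Second burn Δv₂ = |v₂ − v_a| = 0.6273 km/s.
Δv = Δv₁ + Δv₂ = 1.062 + 0.6273 = 1.689 km/s.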